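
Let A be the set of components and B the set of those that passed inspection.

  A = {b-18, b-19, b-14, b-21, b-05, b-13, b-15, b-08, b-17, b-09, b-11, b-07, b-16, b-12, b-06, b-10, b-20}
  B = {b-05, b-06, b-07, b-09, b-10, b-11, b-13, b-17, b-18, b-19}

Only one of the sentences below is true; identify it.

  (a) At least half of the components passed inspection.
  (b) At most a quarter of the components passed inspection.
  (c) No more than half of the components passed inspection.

(a)

|A| = 17, |A ∩ B| = 10, |A ∖ B| = 7.
(a) requires |A ∩ B| ≥ |A ∖ B|: true.
(b) requires |A ∩ B| / |A| ≤ 1/4: false.
(c) requires |A ∩ B| ≤ |A ∖ B|: false.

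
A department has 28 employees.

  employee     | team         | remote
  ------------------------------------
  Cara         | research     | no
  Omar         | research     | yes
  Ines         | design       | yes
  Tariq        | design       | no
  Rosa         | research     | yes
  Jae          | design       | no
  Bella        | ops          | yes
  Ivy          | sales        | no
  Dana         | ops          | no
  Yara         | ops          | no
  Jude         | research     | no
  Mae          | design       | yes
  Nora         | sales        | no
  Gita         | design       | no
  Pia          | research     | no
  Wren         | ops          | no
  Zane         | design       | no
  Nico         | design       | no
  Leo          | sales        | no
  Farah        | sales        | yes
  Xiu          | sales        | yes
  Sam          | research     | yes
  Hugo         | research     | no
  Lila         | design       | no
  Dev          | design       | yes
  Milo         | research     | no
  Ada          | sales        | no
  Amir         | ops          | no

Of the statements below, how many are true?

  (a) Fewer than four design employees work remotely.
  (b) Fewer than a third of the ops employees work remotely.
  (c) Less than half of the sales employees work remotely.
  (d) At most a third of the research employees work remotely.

(a) design: |A| = 9, |A ∩ B| = 3; needs |A ∩ B| < 4 — true.
(b) ops: |A| = 5, |A ∩ B| = 1; needs |A ∩ B| / |A| < 1/3 — true.
(c) sales: |A| = 6, |A ∩ B| = 2; needs |A ∩ B| < |A ∖ B| — true.
(d) research: |A| = 8, |A ∩ B| = 3; needs |A ∩ B| / |A| ≤ 1/3 — false.

3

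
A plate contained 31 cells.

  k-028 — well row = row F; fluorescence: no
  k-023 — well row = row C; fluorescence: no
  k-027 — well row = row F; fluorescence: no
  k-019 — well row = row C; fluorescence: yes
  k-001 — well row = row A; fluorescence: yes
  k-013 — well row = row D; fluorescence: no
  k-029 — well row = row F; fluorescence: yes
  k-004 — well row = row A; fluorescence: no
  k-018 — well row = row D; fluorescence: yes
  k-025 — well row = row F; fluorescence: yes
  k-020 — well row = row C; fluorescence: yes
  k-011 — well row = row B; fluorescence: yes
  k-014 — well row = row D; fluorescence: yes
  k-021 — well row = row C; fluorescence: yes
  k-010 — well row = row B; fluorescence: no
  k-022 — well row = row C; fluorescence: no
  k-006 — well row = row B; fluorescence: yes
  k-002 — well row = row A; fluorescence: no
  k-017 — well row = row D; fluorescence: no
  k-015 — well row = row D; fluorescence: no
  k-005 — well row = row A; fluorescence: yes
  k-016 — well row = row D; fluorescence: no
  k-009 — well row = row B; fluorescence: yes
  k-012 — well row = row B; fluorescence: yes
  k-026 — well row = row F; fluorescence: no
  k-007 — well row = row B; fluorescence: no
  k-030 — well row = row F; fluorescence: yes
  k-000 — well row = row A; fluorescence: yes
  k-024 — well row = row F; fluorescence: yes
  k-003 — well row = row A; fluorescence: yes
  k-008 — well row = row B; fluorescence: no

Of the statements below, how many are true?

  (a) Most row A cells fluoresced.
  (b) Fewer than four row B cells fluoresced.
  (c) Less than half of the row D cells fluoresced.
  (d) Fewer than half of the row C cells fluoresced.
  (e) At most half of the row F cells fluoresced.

2

(a) row A: |A| = 6, |A ∩ B| = 4; needs |A ∩ B| > |A ∖ B| — true.
(b) row B: |A| = 7, |A ∩ B| = 4; needs |A ∩ B| < 4 — false.
(c) row D: |A| = 6, |A ∩ B| = 2; needs |A ∩ B| < |A ∖ B| — true.
(d) row C: |A| = 5, |A ∩ B| = 3; needs |A ∩ B| < |A ∖ B| — false.
(e) row F: |A| = 7, |A ∩ B| = 4; needs |A ∩ B| ≤ |A ∖ B| — false.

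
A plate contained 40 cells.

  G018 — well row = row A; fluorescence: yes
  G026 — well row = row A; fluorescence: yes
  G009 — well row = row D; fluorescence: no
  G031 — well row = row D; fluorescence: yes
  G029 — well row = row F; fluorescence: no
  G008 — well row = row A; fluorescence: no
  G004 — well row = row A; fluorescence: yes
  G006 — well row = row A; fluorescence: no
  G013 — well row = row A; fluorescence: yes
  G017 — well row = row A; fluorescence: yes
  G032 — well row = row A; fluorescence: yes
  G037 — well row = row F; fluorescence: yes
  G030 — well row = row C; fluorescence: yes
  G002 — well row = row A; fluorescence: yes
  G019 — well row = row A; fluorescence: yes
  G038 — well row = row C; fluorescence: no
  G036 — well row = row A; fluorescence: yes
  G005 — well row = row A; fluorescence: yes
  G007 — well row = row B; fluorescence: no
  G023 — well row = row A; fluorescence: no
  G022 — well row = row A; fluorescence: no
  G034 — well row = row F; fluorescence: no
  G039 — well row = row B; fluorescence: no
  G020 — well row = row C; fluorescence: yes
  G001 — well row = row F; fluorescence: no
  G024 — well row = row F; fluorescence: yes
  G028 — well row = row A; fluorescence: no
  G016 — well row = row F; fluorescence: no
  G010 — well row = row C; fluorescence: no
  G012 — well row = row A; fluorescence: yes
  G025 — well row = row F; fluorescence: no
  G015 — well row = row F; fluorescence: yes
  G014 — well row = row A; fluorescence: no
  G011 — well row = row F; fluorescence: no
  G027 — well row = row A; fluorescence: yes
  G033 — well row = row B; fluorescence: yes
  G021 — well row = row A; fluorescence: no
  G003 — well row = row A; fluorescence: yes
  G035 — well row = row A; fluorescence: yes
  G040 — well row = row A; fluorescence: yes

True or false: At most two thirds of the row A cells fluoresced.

False

Truth condition: |A ∩ B| / |A| ≤ 2/3.
|A| = 22, |A ∩ B| = 15, |A ∖ B| = 7.
|A ∩ B|/|A| = 15/22, so the statement is false.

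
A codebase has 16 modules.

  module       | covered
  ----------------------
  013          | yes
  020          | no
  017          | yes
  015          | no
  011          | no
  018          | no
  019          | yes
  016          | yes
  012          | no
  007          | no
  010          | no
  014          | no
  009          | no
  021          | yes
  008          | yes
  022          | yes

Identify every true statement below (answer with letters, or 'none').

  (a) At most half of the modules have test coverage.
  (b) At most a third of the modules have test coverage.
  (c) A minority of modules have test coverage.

(a), (c)

|A| = 16, |A ∩ B| = 7, |A ∖ B| = 9.
(a) |A ∩ B| ≤ |A ∖ B|: holds.
(b) |A ∩ B| / |A| ≤ 1/3: fails.
(c) |A ∩ B| < |A ∖ B|: holds.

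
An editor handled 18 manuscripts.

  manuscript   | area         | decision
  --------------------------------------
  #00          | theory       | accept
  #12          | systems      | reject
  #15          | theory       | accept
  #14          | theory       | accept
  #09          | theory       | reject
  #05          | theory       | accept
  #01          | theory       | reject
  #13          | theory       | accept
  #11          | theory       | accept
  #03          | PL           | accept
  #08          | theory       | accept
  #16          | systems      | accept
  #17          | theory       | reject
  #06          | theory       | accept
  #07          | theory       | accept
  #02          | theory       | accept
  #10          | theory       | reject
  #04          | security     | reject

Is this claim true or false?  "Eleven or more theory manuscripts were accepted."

Truth condition: |A ∩ B| ≥ 11.
A (the restrictor) = {#00, #15, #14, #09, #05, #01, #13, #11, #08, #17, #06, #07, #02, #10}, |A| = 14.
A ∩ B = {#00, #15, #14, #05, #13, #11, #08, #06, #07, #02}, so |A ∩ B| = 10.
|A ∩ B| = 10, so the statement is false.

False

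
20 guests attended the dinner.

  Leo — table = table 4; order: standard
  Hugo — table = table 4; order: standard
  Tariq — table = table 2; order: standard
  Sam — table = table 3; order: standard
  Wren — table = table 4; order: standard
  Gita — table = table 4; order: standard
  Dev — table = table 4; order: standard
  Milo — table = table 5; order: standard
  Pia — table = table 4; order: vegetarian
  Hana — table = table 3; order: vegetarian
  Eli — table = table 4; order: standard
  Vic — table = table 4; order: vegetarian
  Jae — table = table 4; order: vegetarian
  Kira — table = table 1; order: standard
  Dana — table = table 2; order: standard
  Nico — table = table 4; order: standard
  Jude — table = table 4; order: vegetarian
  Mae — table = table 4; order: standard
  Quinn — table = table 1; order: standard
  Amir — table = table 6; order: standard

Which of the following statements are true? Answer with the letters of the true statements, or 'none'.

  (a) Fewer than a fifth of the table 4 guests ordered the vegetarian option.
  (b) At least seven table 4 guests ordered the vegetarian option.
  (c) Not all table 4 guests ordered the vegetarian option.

(c)

|A| = 12, |A ∩ B| = 4, |A ∖ B| = 8.
(a) |A ∩ B| / |A| < 1/5: fails.
(b) |A ∩ B| ≥ 7: fails.
(c) A ⊄ B (|A ∖ B| ≥ 1): holds.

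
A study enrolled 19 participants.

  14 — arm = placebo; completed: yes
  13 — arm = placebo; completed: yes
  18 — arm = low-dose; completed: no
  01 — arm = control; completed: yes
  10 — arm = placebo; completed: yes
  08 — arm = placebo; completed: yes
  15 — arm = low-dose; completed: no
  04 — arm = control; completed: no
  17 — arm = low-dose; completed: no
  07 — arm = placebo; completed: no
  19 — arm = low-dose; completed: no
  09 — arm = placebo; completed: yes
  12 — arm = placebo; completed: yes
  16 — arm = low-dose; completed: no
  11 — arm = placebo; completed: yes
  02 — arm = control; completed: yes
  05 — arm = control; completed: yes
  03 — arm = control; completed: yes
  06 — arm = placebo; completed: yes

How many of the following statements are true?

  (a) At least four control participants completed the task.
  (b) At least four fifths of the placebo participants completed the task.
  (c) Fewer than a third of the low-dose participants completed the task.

(a) control: |A| = 5, |A ∩ B| = 4; needs |A ∩ B| ≥ 4 — true.
(b) placebo: |A| = 9, |A ∩ B| = 8; needs |A ∩ B| / |A| ≥ 4/5 — true.
(c) low-dose: |A| = 5, |A ∩ B| = 0; needs |A ∩ B| / |A| < 1/3 — true.

3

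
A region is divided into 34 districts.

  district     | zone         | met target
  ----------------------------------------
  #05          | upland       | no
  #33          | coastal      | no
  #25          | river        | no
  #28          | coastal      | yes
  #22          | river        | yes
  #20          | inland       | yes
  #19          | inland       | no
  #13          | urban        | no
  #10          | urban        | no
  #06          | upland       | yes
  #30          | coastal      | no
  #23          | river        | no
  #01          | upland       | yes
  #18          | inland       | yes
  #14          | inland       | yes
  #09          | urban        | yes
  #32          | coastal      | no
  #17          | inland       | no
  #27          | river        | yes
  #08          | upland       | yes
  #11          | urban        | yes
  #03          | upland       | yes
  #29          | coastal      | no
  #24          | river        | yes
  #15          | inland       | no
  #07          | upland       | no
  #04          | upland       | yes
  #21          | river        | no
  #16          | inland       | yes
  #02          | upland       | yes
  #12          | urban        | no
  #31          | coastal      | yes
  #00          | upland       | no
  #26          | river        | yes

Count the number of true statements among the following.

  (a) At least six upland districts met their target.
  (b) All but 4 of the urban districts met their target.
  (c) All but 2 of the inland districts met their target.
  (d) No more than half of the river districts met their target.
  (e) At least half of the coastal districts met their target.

(a) upland: |A| = 9, |A ∩ B| = 6; needs |A ∩ B| ≥ 6 — true.
(b) urban: |A| = 5, |A ∩ B| = 2; needs |A ∖ B| = 4 — false.
(c) inland: |A| = 7, |A ∩ B| = 4; needs |A ∖ B| = 2 — false.
(d) river: |A| = 7, |A ∩ B| = 4; needs |A ∩ B| ≤ |A ∖ B| — false.
(e) coastal: |A| = 6, |A ∩ B| = 2; needs |A ∩ B| ≥ |A ∖ B| — false.

1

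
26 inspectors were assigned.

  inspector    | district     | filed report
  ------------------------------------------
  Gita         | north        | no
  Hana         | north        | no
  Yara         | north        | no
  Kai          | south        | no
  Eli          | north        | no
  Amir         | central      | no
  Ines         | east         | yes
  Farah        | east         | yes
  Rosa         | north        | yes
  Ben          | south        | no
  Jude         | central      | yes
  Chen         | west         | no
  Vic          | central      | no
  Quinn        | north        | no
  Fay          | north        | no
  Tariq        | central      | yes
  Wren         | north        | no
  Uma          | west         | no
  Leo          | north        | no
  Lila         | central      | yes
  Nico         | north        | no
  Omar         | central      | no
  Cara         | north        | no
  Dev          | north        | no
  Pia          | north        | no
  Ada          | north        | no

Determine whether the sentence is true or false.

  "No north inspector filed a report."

False

The determiner here denotes the relation: A ∩ B = ∅ (|A ∩ B| = 0).
A (the restrictor) = {Gita, Hana, Yara, Eli, Rosa, Quinn, Fay, Wren, Leo, Nico, Cara, Dev, Pia, Ada}, |A| = 14.
A ∩ B = {Rosa}, so |A ∩ B| = 1.
So the statement is false.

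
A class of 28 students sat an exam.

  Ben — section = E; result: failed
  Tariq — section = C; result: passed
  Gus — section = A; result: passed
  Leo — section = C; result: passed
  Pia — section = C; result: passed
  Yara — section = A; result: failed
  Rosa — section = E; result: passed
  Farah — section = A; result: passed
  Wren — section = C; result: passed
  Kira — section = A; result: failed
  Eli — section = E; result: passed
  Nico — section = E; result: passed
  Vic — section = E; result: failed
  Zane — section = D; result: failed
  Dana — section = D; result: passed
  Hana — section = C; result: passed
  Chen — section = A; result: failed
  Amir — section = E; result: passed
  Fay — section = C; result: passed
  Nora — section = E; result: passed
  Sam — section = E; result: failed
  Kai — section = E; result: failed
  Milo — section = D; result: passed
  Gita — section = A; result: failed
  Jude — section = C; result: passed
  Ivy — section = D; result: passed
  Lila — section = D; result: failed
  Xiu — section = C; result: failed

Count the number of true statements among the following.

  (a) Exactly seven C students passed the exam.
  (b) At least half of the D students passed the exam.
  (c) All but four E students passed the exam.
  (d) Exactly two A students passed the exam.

4

(a) C: |A| = 8, |A ∩ B| = 7; needs |A ∩ B| = 7 — true.
(b) D: |A| = 5, |A ∩ B| = 3; needs |A ∩ B| ≥ |A ∖ B| — true.
(c) E: |A| = 9, |A ∩ B| = 5; needs |A ∖ B| = 4 — true.
(d) A: |A| = 6, |A ∩ B| = 2; needs |A ∩ B| = 2 — true.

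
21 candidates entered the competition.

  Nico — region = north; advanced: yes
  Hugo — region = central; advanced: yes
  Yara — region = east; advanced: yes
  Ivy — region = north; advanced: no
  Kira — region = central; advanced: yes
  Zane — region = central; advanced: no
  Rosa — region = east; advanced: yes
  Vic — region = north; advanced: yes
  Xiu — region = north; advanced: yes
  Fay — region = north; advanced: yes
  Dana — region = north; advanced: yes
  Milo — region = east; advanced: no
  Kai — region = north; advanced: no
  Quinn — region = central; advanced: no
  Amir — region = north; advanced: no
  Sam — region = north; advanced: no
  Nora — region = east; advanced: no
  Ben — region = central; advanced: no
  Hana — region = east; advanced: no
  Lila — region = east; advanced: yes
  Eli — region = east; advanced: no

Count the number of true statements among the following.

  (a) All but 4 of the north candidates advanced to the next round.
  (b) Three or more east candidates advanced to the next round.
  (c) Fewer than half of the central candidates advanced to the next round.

(a) north: |A| = 9, |A ∩ B| = 5; needs |A ∖ B| = 4 — true.
(b) east: |A| = 7, |A ∩ B| = 3; needs |A ∩ B| ≥ 3 — true.
(c) central: |A| = 5, |A ∩ B| = 2; needs |A ∩ B| < |A ∖ B| — true.

3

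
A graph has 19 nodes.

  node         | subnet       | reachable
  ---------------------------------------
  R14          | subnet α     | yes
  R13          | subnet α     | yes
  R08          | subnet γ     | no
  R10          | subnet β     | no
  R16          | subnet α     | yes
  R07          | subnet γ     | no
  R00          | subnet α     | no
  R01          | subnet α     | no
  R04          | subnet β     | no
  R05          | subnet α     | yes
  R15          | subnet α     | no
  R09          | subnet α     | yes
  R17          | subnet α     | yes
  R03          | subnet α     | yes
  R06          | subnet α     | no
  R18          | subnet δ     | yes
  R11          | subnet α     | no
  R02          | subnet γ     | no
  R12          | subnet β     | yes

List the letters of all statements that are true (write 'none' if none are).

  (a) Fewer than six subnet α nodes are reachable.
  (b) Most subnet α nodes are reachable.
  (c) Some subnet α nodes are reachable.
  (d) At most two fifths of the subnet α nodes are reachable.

|A| = 12, |A ∩ B| = 7, |A ∖ B| = 5.
(a) |A ∩ B| < 6: fails.
(b) |A ∩ B| > |A ∖ B|: holds.
(c) A ∩ B ≠ ∅ (|A ∩ B| ≥ 1): holds.
(d) |A ∩ B| / |A| ≤ 2/5: fails.

(b), (c)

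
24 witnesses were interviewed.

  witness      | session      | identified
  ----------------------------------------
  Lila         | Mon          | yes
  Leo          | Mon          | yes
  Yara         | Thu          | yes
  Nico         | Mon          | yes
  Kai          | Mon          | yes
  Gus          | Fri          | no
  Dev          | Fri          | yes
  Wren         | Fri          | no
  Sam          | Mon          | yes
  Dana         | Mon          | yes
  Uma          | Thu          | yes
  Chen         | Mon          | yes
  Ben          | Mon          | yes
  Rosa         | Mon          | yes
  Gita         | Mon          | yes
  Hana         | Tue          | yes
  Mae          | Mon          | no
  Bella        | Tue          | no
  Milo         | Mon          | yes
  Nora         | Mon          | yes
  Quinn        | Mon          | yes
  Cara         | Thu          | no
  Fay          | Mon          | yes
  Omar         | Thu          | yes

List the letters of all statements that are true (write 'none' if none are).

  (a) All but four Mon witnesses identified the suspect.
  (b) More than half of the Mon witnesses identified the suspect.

|A| = 15, |A ∩ B| = 14, |A ∖ B| = 1.
(a) |A ∖ B| = 4: fails.
(b) |A ∩ B| > |A ∖ B|: holds.

(b)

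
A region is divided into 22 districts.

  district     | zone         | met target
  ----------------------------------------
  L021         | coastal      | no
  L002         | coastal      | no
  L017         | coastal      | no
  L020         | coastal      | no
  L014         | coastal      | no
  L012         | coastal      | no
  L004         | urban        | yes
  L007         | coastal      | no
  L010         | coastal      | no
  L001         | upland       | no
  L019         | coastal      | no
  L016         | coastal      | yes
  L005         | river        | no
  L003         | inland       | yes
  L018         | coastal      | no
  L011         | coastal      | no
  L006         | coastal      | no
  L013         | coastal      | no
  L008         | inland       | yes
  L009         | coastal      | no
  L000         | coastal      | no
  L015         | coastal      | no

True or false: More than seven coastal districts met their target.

False

Truth condition: |A ∩ B| > 7.
|A| = 17, |A ∩ B| = 1, |A ∖ B| = 16.
|A ∩ B| = 1, so the statement is false.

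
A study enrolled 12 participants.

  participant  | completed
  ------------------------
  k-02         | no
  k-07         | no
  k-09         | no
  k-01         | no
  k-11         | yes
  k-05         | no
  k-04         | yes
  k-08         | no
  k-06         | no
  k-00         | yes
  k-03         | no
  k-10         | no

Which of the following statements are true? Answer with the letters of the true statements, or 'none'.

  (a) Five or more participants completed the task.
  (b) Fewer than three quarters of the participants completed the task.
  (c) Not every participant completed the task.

(b), (c)

|A| = 12, |A ∩ B| = 3, |A ∖ B| = 9.
(a) |A ∩ B| ≥ 5: fails.
(b) |A ∩ B| / |A| < 3/4: holds.
(c) A ⊄ B (|A ∖ B| ≥ 1): holds.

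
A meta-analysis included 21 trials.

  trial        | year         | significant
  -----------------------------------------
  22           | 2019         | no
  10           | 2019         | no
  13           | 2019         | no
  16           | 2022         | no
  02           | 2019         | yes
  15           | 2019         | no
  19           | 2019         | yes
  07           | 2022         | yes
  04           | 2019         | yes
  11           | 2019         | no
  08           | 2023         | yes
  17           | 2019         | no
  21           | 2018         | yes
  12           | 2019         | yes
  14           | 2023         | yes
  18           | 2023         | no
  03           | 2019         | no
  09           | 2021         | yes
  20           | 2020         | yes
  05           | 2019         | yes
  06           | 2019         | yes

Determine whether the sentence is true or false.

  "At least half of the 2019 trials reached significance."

The determiner here denotes the relation: |A ∩ B| ≥ |A ∖ B|.
A (the restrictor) = {22, 10, 13, 02, 15, 19, 04, 11, 17, 12, 03, 05, 06}, |A| = 13.
A ∩ B = {02, 19, 04, 12, 05, 06}, so |A ∩ B| = 6.
A ∖ B = {22, 10, 13, 15, 11, 17, 03}, so |A ∖ B| = 7.
6 < 7, so the statement is false.

False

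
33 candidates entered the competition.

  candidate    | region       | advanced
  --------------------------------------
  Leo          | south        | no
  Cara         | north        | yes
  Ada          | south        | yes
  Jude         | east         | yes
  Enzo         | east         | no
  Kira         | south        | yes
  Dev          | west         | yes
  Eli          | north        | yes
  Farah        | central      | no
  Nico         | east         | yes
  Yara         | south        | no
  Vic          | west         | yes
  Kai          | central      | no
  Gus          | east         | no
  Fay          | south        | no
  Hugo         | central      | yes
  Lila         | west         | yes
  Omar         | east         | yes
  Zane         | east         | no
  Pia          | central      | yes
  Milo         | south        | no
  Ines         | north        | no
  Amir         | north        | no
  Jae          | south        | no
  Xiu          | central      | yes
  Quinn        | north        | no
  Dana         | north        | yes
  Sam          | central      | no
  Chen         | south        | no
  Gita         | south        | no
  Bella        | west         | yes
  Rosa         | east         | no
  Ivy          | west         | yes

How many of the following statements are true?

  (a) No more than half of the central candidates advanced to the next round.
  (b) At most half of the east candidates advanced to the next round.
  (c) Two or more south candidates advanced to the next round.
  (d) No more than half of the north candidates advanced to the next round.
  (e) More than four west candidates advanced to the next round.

(a) central: |A| = 6, |A ∩ B| = 3; needs |A ∩ B| ≤ |A ∖ B| — true.
(b) east: |A| = 7, |A ∩ B| = 3; needs |A ∩ B| ≤ |A ∖ B| — true.
(c) south: |A| = 9, |A ∩ B| = 2; needs |A ∩ B| ≥ 2 — true.
(d) north: |A| = 6, |A ∩ B| = 3; needs |A ∩ B| ≤ |A ∖ B| — true.
(e) west: |A| = 5, |A ∩ B| = 5; needs |A ∩ B| > 4 — true.

5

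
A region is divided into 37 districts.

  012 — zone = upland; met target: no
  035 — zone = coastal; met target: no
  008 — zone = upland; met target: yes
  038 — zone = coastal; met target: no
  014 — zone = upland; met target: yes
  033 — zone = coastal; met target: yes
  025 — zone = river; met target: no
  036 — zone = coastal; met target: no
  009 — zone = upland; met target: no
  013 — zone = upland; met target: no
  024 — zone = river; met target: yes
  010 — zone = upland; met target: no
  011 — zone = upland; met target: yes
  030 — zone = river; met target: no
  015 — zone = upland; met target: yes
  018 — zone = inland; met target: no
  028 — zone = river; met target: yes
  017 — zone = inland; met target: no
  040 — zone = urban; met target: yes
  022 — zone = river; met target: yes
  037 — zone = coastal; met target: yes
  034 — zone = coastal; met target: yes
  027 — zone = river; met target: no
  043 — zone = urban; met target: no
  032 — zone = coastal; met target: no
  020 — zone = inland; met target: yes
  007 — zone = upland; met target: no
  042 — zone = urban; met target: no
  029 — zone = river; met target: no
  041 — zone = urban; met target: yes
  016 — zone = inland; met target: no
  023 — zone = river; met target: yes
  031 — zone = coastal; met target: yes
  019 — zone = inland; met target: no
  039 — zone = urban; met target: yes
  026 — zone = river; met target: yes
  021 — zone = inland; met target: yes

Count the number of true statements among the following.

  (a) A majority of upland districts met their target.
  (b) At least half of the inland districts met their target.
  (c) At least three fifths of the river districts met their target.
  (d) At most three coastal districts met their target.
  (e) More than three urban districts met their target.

(a) upland: |A| = 9, |A ∩ B| = 4; needs |A ∩ B| > |A ∖ B| — false.
(b) inland: |A| = 6, |A ∩ B| = 2; needs |A ∩ B| ≥ |A ∖ B| — false.
(c) river: |A| = 9, |A ∩ B| = 5; needs |A ∩ B| / |A| ≥ 3/5 — false.
(d) coastal: |A| = 8, |A ∩ B| = 4; needs |A ∩ B| ≤ 3 — false.
(e) urban: |A| = 5, |A ∩ B| = 3; needs |A ∩ B| > 3 — false.

0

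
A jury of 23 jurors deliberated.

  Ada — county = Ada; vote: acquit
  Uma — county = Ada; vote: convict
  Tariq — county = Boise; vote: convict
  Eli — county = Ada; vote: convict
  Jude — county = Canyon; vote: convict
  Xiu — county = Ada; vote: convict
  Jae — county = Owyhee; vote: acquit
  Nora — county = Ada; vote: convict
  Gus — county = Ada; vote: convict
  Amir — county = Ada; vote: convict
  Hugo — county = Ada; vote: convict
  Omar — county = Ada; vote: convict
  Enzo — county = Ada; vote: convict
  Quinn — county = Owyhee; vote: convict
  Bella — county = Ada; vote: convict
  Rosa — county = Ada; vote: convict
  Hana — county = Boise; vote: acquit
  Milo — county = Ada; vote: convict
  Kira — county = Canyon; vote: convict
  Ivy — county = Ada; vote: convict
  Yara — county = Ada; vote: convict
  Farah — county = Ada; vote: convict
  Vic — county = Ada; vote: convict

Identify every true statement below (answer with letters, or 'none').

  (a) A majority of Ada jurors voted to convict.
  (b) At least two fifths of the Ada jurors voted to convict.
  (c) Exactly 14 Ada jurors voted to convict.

(a), (b)

|A| = 17, |A ∩ B| = 16, |A ∖ B| = 1.
(a) |A ∩ B| > |A ∖ B|: holds.
(b) |A ∩ B| / |A| ≥ 2/5: holds.
(c) |A ∩ B| = 14: fails.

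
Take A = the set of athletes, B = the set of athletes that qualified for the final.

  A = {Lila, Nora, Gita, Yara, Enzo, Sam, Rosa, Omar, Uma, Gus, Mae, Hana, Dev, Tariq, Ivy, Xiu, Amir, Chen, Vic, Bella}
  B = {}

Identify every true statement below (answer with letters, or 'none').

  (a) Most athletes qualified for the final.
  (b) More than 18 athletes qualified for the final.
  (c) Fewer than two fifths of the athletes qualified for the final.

(c)

|A| = 20, |A ∩ B| = 0, |A ∖ B| = 20.
(a) |A ∩ B| > |A ∖ B|: fails.
(b) |A ∩ B| > 18: fails.
(c) |A ∩ B| / |A| < 2/5: holds.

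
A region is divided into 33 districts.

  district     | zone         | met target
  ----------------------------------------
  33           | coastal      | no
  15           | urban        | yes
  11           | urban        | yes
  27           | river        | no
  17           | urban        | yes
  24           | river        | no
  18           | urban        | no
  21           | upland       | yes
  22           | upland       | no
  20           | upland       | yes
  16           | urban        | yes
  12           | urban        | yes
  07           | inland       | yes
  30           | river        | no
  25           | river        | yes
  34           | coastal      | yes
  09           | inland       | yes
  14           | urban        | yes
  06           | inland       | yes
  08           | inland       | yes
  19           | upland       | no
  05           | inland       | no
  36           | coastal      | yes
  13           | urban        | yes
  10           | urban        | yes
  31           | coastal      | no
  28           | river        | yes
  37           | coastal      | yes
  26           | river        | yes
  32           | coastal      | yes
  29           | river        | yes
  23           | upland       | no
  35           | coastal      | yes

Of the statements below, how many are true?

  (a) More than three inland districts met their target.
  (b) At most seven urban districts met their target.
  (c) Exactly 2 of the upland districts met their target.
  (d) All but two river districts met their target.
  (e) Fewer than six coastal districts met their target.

3

(a) inland: |A| = 5, |A ∩ B| = 4; needs |A ∩ B| > 3 — true.
(b) urban: |A| = 9, |A ∩ B| = 8; needs |A ∩ B| ≤ 7 — false.
(c) upland: |A| = 5, |A ∩ B| = 2; needs |A ∩ B| = 2 — true.
(d) river: |A| = 7, |A ∩ B| = 4; needs |A ∖ B| = 2 — false.
(e) coastal: |A| = 7, |A ∩ B| = 5; needs |A ∩ B| < 6 — true.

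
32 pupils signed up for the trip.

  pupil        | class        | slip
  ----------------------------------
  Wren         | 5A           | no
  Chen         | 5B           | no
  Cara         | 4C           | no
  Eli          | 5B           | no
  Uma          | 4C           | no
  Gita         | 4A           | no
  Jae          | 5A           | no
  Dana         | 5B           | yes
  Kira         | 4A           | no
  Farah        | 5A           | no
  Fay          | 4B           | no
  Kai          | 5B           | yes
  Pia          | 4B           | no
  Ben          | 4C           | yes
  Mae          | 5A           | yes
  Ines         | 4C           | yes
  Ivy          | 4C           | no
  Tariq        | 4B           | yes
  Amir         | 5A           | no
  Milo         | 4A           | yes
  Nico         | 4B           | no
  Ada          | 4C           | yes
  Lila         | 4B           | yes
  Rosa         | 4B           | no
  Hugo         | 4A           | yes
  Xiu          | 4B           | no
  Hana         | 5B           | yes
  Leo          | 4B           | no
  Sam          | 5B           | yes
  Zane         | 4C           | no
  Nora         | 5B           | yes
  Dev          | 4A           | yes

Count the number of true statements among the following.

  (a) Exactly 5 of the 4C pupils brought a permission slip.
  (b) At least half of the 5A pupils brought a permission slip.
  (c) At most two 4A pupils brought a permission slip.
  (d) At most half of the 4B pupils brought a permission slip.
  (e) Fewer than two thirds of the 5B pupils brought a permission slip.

1

(a) 4C: |A| = 7, |A ∩ B| = 3; needs |A ∩ B| = 5 — false.
(b) 5A: |A| = 5, |A ∩ B| = 1; needs |A ∩ B| ≥ |A ∖ B| — false.
(c) 4A: |A| = 5, |A ∩ B| = 3; needs |A ∩ B| ≤ 2 — false.
(d) 4B: |A| = 8, |A ∩ B| = 2; needs |A ∩ B| ≤ |A ∖ B| — true.
(e) 5B: |A| = 7, |A ∩ B| = 5; needs |A ∩ B| / |A| < 2/3 — false.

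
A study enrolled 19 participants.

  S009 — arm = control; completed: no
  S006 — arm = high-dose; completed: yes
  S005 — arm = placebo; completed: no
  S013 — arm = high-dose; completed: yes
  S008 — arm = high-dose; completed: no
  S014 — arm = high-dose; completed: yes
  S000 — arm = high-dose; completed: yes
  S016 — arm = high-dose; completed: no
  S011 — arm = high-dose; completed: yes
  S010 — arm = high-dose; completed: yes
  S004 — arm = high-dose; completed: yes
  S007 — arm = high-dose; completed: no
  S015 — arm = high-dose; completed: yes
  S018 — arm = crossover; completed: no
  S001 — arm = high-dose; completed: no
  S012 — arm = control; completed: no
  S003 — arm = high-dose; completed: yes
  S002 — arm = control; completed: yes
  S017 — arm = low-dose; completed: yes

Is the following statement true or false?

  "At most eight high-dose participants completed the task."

False

The determiner here denotes the relation: |A ∩ B| ≤ 8.
A (the restrictor) = {S006, S013, S008, S014, S000, S016, S011, S010, S004, S007, S015, S001, S003}, |A| = 13.
A ∩ B = {S006, S013, S014, S000, S011, S010, S004, S015, S003}, so |A ∩ B| = 9.
|A ∩ B| = 9, so the statement is false.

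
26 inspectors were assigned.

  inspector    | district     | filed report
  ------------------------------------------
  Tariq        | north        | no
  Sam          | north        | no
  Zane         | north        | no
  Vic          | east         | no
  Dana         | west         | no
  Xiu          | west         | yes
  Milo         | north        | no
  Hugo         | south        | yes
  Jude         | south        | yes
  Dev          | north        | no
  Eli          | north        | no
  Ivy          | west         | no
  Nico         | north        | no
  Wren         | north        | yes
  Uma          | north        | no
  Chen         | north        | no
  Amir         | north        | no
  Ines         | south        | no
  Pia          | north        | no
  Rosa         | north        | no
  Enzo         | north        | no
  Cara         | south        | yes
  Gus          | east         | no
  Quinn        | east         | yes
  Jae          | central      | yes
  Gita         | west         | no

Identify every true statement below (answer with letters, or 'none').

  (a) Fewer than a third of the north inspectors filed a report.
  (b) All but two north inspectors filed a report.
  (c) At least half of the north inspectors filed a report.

|A| = 14, |A ∩ B| = 1, |A ∖ B| = 13.
(a) |A ∩ B| / |A| < 1/3: holds.
(b) |A ∖ B| = 2: fails.
(c) |A ∩ B| ≥ |A ∖ B|: fails.

(a)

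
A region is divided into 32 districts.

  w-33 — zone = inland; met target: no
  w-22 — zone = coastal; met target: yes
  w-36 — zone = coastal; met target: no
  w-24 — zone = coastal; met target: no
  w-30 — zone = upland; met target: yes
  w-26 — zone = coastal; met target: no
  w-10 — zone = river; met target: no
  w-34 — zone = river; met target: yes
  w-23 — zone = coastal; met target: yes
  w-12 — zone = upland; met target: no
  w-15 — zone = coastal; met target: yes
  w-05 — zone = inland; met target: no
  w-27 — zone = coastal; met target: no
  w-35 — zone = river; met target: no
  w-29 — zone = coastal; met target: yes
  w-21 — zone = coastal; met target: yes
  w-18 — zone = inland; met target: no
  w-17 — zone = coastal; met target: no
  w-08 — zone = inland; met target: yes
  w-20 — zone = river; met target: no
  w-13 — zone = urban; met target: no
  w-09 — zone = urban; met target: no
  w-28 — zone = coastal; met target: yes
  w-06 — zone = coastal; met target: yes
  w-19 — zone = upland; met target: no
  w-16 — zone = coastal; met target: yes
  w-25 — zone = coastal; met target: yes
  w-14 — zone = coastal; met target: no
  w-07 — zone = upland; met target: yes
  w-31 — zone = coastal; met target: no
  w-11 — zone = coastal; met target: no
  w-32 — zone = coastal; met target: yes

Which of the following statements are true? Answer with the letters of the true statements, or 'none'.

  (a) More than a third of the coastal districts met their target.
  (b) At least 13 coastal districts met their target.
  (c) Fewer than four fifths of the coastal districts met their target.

|A| = 18, |A ∩ B| = 10, |A ∖ B| = 8.
(a) |A ∩ B| / |A| > 1/3: holds.
(b) |A ∩ B| ≥ 13: fails.
(c) |A ∩ B| / |A| < 4/5: holds.

(a), (c)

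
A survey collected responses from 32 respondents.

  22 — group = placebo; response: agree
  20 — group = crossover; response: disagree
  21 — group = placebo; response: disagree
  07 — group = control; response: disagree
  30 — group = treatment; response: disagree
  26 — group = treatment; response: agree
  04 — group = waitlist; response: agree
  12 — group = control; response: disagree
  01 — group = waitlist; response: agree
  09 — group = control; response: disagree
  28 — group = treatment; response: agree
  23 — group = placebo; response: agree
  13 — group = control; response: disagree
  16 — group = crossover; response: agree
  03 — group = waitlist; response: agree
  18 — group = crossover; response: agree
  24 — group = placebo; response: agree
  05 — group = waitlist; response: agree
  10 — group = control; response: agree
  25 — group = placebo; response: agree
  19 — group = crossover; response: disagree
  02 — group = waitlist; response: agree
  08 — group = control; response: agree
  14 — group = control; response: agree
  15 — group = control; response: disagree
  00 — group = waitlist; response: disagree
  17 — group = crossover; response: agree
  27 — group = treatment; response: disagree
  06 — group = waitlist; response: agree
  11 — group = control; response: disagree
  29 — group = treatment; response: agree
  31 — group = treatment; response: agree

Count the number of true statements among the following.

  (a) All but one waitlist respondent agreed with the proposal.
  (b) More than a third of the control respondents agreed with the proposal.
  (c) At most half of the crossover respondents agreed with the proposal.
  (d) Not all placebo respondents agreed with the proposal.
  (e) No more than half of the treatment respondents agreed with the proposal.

2

(a) waitlist: |A| = 7, |A ∩ B| = 6; needs |A ∖ B| = 1 — true.
(b) control: |A| = 9, |A ∩ B| = 3; needs |A ∩ B| / |A| > 1/3 — false.
(c) crossover: |A| = 5, |A ∩ B| = 3; needs |A ∩ B| ≤ |A ∖ B| — false.
(d) placebo: |A| = 5, |A ∩ B| = 4; needs A ⊄ B (|A ∖ B| ≥ 1) — true.
(e) treatment: |A| = 6, |A ∩ B| = 4; needs |A ∩ B| ≤ |A ∖ B| — false.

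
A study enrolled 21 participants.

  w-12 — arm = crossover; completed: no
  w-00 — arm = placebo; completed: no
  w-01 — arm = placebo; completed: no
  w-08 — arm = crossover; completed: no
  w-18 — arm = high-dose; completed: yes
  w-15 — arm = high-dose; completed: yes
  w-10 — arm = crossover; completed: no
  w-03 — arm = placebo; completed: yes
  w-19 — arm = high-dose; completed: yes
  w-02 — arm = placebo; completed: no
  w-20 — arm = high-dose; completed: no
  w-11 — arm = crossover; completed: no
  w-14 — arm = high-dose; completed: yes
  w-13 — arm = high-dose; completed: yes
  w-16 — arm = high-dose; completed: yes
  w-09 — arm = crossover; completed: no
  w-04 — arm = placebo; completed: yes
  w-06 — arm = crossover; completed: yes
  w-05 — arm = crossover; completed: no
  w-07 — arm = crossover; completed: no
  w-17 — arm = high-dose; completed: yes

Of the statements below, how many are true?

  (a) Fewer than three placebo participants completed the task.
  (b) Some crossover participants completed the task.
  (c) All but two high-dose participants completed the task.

2

(a) placebo: |A| = 5, |A ∩ B| = 2; needs |A ∩ B| < 3 — true.
(b) crossover: |A| = 8, |A ∩ B| = 1; needs A ∩ B ≠ ∅ (|A ∩ B| ≥ 1) — true.
(c) high-dose: |A| = 8, |A ∩ B| = 7; needs |A ∖ B| = 2 — false.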